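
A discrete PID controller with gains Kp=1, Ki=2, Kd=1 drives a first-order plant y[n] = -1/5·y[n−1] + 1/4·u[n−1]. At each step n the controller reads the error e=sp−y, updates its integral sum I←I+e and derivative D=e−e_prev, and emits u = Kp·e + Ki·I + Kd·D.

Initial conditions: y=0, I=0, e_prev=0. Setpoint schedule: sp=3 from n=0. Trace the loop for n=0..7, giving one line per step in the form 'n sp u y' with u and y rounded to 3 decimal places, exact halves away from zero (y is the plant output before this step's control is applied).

(exact arithmetic carried between steps; '≈' marks a value shown rounded to 6 d.p. or computed from one; I and e_prev carry over from the previous line; the table rounds u and y to 3 d.p., halves away from zero)
n=0: y=0, sp=3, e=sp−y=3; I=3, D=e−e_prev=3; u=1·3+2·3+1·3=12; next y=-1/5·0+1/4·12=3
n=1: y=3, sp=3, e=sp−y=0; I=3, D=e−e_prev=-3; u=1·0+2·3+1·(-3)=3; next y=-1/5·3+1/4·3=0.15
n=2: y=0.15, sp=3, e=sp−y=2.85; I=5.85, D=e−e_prev=2.85; u=1·2.85+2·5.85+1·2.85=17.4; next y=-1/5·0.15+1/4·17.4=4.32
n=3: y=4.32, sp=3, e=sp−y=-1.32; I=4.53, D=e−e_prev=-4.17; u=1·(-1.32)+2·4.53+1·(-4.17)=3.57; next y=-1/5·4.32+1/4·3.57=0.0285
n=4: y=0.0285, sp=3, e=sp−y=2.9715; I=7.5015, D=e−e_prev=4.2915; u=1·2.9715+2·7.5015+1·4.2915=22.266; next y=-1/5·0.0285+1/4·22.266=5.5608
n=5: y=5.5608, sp=3, e=sp−y=-2.5608; I=4.9407, D=e−e_prev=-5.5323; u=1·(-2.5608)+2·4.9407+1·(-5.5323)=1.7883; next y=-1/5·5.5608+1/4·1.7883=-0.665085
n=6: y=-0.665085, sp=3, e=sp−y=3.665085; I=8.605785, D=e−e_prev=6.225885; u=1·3.665085+2·8.605785+1·6.225885=27.10254; next y=-1/5·(-0.665085)+1/4·27.10254=6.908652
n=7: y=6.908652, sp=3, e=sp−y=-3.908652; I=4.697133, D=e−e_prev=-7.573737; u=1·(-3.908652)+2·4.697133+1·(-7.573737)=-2.088123; next y=-1/5·6.908652+1/4·(-2.088123)≈-1.903761

0 3 12.000 0.000
1 3 3.000 3.000
2 3 17.400 0.150
3 3 3.570 4.320
4 3 22.266 0.029
5 3 1.788 5.561
6 3 27.103 -0.665
7 3 -2.088 6.909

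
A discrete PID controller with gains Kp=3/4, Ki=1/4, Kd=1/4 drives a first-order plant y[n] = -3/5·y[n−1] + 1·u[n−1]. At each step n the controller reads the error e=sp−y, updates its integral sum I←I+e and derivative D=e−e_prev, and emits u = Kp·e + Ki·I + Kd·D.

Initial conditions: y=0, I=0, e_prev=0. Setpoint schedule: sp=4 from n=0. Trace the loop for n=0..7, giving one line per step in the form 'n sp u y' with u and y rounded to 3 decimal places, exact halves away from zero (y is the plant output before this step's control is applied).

(exact arithmetic carried between steps; '≈' marks a value shown rounded to 6 d.p. or computed from one; I and e_prev carry over from the previous line; the table rounds u and y to 3 d.p., halves away from zero)
n=0: y=0, sp=4, e=sp−y=4; I=4, D=e−e_prev=4; u=3/4·4+1/4·4+1/4·4=5; next y=-3/5·0+1·5=5
n=1: y=5, sp=4, e=sp−y=-1; I=3, D=e−e_prev=-5; u=3/4·(-1)+1/4·3+1/4·(-5)=-1.25; next y=-3/5·5+1·(-1.25)=-4.25
n=2: y=-4.25, sp=4, e=sp−y=8.25; I=11.25, D=e−e_prev=9.25; u=3/4·8.25+1/4·11.25+1/4·9.25=11.3125; next y=-3/5·(-4.25)+1·11.3125=13.8625
n=3: y=13.8625, sp=4, e=sp−y=-9.8625; I=1.3875, D=e−e_prev=-18.1125; u=3/4·(-9.8625)+1/4·1.3875+1/4·(-18.1125)=-11.578125; next y=-3/5·13.8625+1·(-11.578125)=-19.895625
n=4: y=-19.895625, sp=4, e=sp−y=23.895625; I=25.283125, D=e−e_prev=33.758125; u=3/4·23.895625+1/4·25.283125+1/4·33.758125≈32.682031; next y=-3/5·(-19.895625)+1·32.682031≈44.619406
n=5: y≈44.619406, sp=4, e=sp−y≈-40.619406; I≈-15.336281, D=e−e_prev≈-64.515031; u=3/4·(-40.619406)+1/4·(-15.336281)+1/4·(-64.515031)≈-50.427383; next y=-3/5·44.619406+1·(-50.427383)≈-77.199027
n=6: y≈-77.199027, sp=4, e=sp−y≈81.199027; I≈65.862745, D=e−e_prev≈121.818433; u=3/4·81.199027+1/4·65.862745+1/4·121.818433≈107.819564; next y=-3/5·(-77.199027)+1·107.819564≈154.138980
n=7: y≈154.138980, sp=4, e=sp−y≈-150.138980; I≈-84.276235, D=e−e_prev≈-231.338007; u=3/4·(-150.138980)+1/4·(-84.276235)+1/4·(-231.338007)≈-191.507796; next y=-3/5·154.138980+1·(-191.507796)≈-283.991184

0 4 5.000 0.000
1 4 -1.250 5.000
2 4 11.313 -4.250
3 4 -11.578 13.863
4 4 32.682 -19.896
5 4 -50.427 44.619
6 4 107.820 -77.199
7 4 -191.508 154.139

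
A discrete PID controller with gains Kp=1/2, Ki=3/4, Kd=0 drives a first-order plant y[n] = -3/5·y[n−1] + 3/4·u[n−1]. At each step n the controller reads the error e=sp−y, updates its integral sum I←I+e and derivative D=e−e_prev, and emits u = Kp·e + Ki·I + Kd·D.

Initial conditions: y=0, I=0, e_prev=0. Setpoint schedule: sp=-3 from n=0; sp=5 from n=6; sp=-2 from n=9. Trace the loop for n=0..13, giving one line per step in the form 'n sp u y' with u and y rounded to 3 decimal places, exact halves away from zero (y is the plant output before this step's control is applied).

(exact arithmetic carried between steps; '≈' marks a value shown rounded to 6 d.p. or computed from one; I and e_prev carry over from the previous line; the table rounds u and y to 3 d.p., halves away from zero)
n=0: y=0, sp=-3, e=sp−y=-3; I=-3, D=e−e_prev=-3; u=1/2·(-3)+3/4·(-3)+0·(-3)=-3.75; next y=-3/5·0+3/4·(-3.75)=-2.8125
n=1: y=-2.8125, sp=-3, e=sp−y=-0.1875; I=-3.1875, D=e−e_prev=2.8125; u=1/2·(-0.1875)+3/4·(-3.1875)+0·2.8125=-2.484375; next y=-3/5·(-2.8125)+3/4·(-2.484375)≈-0.175781
n=2: y≈-0.175781, sp=-3, e=sp−y≈-2.824219; I≈-6.011719, D=e−e_prev≈-2.636719; u=1/2·(-2.824219)+3/4·(-6.011719)+0·(-2.636719)≈-5.920898; next y=-3/5·(-0.175781)+3/4·(-5.920898)≈-4.335205
n=3: y≈-4.335205, sp=-3, e=sp−y≈1.335205; I≈-4.676514, D=e−e_prev≈4.159424; u=1/2·1.335205+3/4·(-4.676514)+0·4.159424≈-2.839783; next y=-3/5·(-4.335205)+3/4·(-2.839783)≈0.471286
n=4: y≈0.471286, sp=-3, e=sp−y≈-3.471286; I≈-8.147800, D=e−e_prev≈-4.806491; u=1/2·(-3.471286)+3/4·(-8.147800)+0·(-4.806491)≈-7.846493; next y=-3/5·0.471286+3/4·(-7.846493)≈-6.167641
n=5: y≈-6.167641, sp=-3, e=sp−y≈3.167641; I≈-4.980159, D=e−e_prev≈6.638927; u=1/2·3.167641+3/4·(-4.980159)+0·6.638927≈-2.151298; next y=-3/5·(-6.167641)+3/4·(-2.151298)≈2.087111
n=6: y≈2.087111, sp=5, e=sp−y≈2.912889; I≈-2.067269, D=e−e_prev≈-0.254752; u=1/2·2.912889+3/4·(-2.067269)+0·(-0.254752)≈-0.094008; next y=-3/5·2.087111+3/4·(-0.094008)≈-1.322772
n=7: y≈-1.322772, sp=5, e=sp−y≈6.322772; I≈4.255503, D=e−e_prev≈3.409883; u=1/2·6.322772+3/4·4.255503+0·3.409883≈6.353013; next y=-3/5·(-1.322772)+3/4·6.353013≈5.558423
n=8: y≈5.558423, sp=5, e=sp−y≈-0.558423; I≈3.697079, D=e−e_prev≈-6.881196; u=1/2·(-0.558423)+3/4·3.697079+0·(-6.881196)≈2.493598; next y=-3/5·5.558423+3/4·2.493598≈-1.464856
n=9: y≈-1.464856, sp=-2, e=sp−y≈-0.535144; I≈3.161935, D=e−e_prev≈0.023279; u=1/2·(-0.535144)+3/4·3.161935+0·0.023279≈2.103879; next y=-3/5·(-1.464856)+3/4·2.103879≈2.456823
n=10: y≈2.456823, sp=-2, e=sp−y≈-4.456823; I≈-1.294888, D=e−e_prev≈-3.921678; u=1/2·(-4.456823)+3/4·(-1.294888)+0·(-3.921678)≈-3.199577; next y=-3/5·2.456823+3/4·(-3.199577)≈-3.873776
n=11: y≈-3.873776, sp=-2, e=sp−y≈1.873776; I≈0.578889, D=e−e_prev≈6.330599; u=1/2·1.873776+3/4·0.578889+0·6.330599≈1.371055; next y=-3/5·(-3.873776)+3/4·1.371055≈3.352557
n=12: y≈3.352557, sp=-2, e=sp−y≈-5.352557; I≈-4.773668, D=e−e_prev≈-7.226333; u=1/2·(-5.352557)+3/4·(-4.773668)+0·(-7.226333)≈-6.256529; next y=-3/5·3.352557+3/4·(-6.256529)≈-6.703931
n=13: y≈-6.703931, sp=-2, e=sp−y≈4.703931; I≈-0.069737, D=e−e_prev≈10.056488; u=1/2·4.703931+3/4·(-0.069737)+0·10.056488≈2.299663; next y=-3/5·(-6.703931)+3/4·2.299663≈5.747106

0 -3 -3.750 0.000
1 -3 -2.484 -2.813
2 -3 -5.921 -0.176
3 -3 -2.840 -4.335
4 -3 -7.846 0.471
5 -3 -2.151 -6.168
6 5 -0.094 2.087
7 5 6.353 -1.323
8 5 2.494 5.558
9 -2 2.104 -1.465
10 -2 -3.200 2.457
11 -2 1.371 -3.874
12 -2 -6.257 3.353
13 -2 2.300 -6.704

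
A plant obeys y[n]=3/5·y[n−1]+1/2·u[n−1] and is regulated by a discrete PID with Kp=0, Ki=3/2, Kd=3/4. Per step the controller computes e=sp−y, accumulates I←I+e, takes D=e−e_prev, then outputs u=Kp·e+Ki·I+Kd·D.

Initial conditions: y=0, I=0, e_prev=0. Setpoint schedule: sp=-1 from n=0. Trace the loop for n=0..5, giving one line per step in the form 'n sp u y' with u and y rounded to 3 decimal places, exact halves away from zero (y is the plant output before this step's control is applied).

0 -1 -2.250 0.000
1 -1 -0.469 -1.125
2 -1 -1.610 -0.909
3 -1 -0.591 -1.351
4 -1 -0.947 -1.106
5 -1 -0.535 -1.137

(exact arithmetic carried between steps; '≈' marks a value shown rounded to 6 d.p. or computed from one; I and e_prev carry over from the previous line; the table rounds u and y to 3 d.p., halves away from zero)
n=0: y=0, sp=-1, e=sp−y=-1; I=-1, D=e−e_prev=-1; u=0·(-1)+3/2·(-1)+3/4·(-1)=-2.25; next y=3/5·0+1/2·(-2.25)=-1.125
n=1: y=-1.125, sp=-1, e=sp−y=0.125; I=-0.875, D=e−e_prev=1.125; u=0·0.125+3/2·(-0.875)+3/4·1.125=-0.46875; next y=3/5·(-1.125)+1/2·(-0.46875)=-0.909375
n=2: y=-0.909375, sp=-1, e=sp−y=-0.090625; I=-0.965625, D=e−e_prev=-0.215625; u=0·(-0.090625)+3/2·(-0.965625)+3/4·(-0.215625)≈-1.610156; next y=3/5·(-0.909375)+1/2·(-1.610156)≈-1.350703
n=3: y≈-1.350703, sp=-1, e=sp−y≈0.350703; I≈-0.614922, D=e−e_prev≈0.441328; u=0·0.350703+3/2·(-0.614922)+3/4·0.441328≈-0.591387; next y=3/5·(-1.350703)+1/2·(-0.591387)≈-1.106115
n=4: y≈-1.106115, sp=-1, e=sp−y≈0.106115; I≈-0.508807, D=e−e_prev≈-0.244588; u=0·0.106115+3/2·(-0.508807)+3/4·(-0.244588)≈-0.946651; next y=3/5·(-1.106115)+1/2·(-0.946651)≈-1.136995
n=5: y≈-1.136995, sp=-1, e=sp−y≈0.136995; I≈-0.371812, D=e−e_prev≈0.030879; u=0·0.136995+3/2·(-0.371812)+3/4·0.030879≈-0.534559; next y=3/5·(-1.136995)+1/2·(-0.534559)≈-0.949476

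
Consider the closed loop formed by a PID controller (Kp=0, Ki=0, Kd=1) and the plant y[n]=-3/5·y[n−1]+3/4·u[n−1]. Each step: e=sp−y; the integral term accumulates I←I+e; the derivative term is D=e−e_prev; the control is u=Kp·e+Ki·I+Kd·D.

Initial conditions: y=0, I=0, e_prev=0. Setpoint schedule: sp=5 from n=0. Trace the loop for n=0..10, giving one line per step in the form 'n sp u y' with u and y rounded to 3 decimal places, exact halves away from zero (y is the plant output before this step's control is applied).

(exact arithmetic carried between steps; '≈' marks a value shown rounded to 6 d.p. or computed from one; I and e_prev carry over from the previous line; the table rounds u and y to 3 d.p., halves away from zero)
n=0: y=0, sp=5, e=sp−y=5; I=5, D=e−e_prev=5; u=0·5+0·5+1·5=5; next y=-3/5·0+3/4·5=3.75
n=1: y=3.75, sp=5, e=sp−y=1.25; I=6.25, D=e−e_prev=-3.75; u=0·1.25+0·6.25+1·(-3.75)=-3.75; next y=-3/5·3.75+3/4·(-3.75)=-5.0625
n=2: y=-5.0625, sp=5, e=sp−y=10.0625; I=16.3125, D=e−e_prev=8.8125; u=0·10.0625+0·16.3125+1·8.8125=8.8125; next y=-3/5·(-5.0625)+3/4·8.8125=9.646875
n=3: y=9.646875, sp=5, e=sp−y=-4.646875; I=11.665625, D=e−e_prev=-14.709375; u=0·(-4.646875)+0·11.665625+1·(-14.709375)=-14.709375; next y=-3/5·9.646875+3/4·(-14.709375)≈-16.820156
n=4: y≈-16.820156, sp=5, e=sp−y≈21.820156; I≈33.485781, D=e−e_prev≈26.467031; u=0·21.820156+0·33.485781+1·26.467031≈26.467031; next y=-3/5·(-16.820156)+3/4·26.467031≈29.942367
n=5: y≈29.942367, sp=5, e=sp−y≈-24.942367; I≈8.543414, D=e−e_prev≈-46.762523; u=0·(-24.942367)+0·8.543414+1·(-46.762523)≈-46.762523; next y=-3/5·29.942367+3/4·(-46.762523)≈-53.037313
n=6: y≈-53.037313, sp=5, e=sp−y≈58.037313; I≈66.580727, D=e−e_prev≈82.979680; u=0·58.037313+0·66.580727+1·82.979680≈82.979680; next y=-3/5·(-53.037313)+3/4·82.979680≈94.057148
n=7: y≈94.057148, sp=5, e=sp−y≈-89.057148; I≈-22.476421, D=e−e_prev≈-147.094461; u=0·(-89.057148)+0·(-22.476421)+1·(-147.094461)≈-147.094461; next y=-3/5·94.057148+3/4·(-147.094461)≈-166.755134
n=8: y≈-166.755134, sp=5, e=sp−y≈171.755134; I≈149.278713, D=e−e_prev≈260.812282; u=0·171.755134+0·149.278713+1·260.812282≈260.812282; next y=-3/5·(-166.755134)+3/4·260.812282≈295.662292
n=9: y≈295.662292, sp=5, e=sp−y≈-290.662292; I≈-141.383579, D=e−e_prev≈-462.417426; u=0·(-290.662292)+0·(-141.383579)+1·(-462.417426)≈-462.417426; next y=-3/5·295.662292+3/4·(-462.417426)≈-524.210445
n=10: y≈-524.210445, sp=5, e=sp−y≈529.210445; I≈387.826866, D=e−e_prev≈819.872737; u=0·529.210445+0·387.826866+1·819.872737≈819.872737; next y=-3/5·(-524.210445)+3/4·819.872737≈929.430820

0 5 5.000 0.000
1 5 -3.750 3.750
2 5 8.813 -5.063
3 5 -14.709 9.647
4 5 26.467 -16.820
5 5 -46.763 29.942
6 5 82.980 -53.037
7 5 -147.094 94.057
8 5 260.812 -166.755
9 5 -462.417 295.662
10 5 819.873 -524.210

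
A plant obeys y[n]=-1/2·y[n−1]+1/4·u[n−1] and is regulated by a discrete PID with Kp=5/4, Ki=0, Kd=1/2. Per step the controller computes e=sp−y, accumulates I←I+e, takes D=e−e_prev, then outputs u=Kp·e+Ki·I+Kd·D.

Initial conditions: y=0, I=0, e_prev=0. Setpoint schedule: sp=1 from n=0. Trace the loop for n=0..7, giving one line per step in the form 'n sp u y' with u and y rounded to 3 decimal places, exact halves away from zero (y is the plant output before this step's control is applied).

0 1 1.750 0.000
1 1 0.484 0.438
2 1 1.640 -0.098
3 1 0.398 0.459
4 1 1.706 -0.130
5 1 0.325 0.492
6 1 1.784 -0.165
7 1 0.243 0.528

(exact arithmetic carried between steps; '≈' marks a value shown rounded to 6 d.p. or computed from one; I and e_prev carry over from the previous line; the table rounds u and y to 3 d.p., halves away from zero)
n=0: y=0, sp=1, e=sp−y=1; I=1, D=e−e_prev=1; u=5/4·1+0·1+1/2·1=1.75; next y=-1/2·0+1/4·1.75=0.4375
n=1: y=0.4375, sp=1, e=sp−y=0.5625; I=1.5625, D=e−e_prev=-0.4375; u=5/4·0.5625+0·1.5625+1/2·(-0.4375)=0.484375; next y=-1/2·0.4375+1/4·0.484375≈-0.097656
n=2: y≈-0.097656, sp=1, e=sp−y≈1.097656; I≈2.660156, D=e−e_prev≈0.535156; u=5/4·1.097656+0·2.660156+1/2·0.535156≈1.639648; next y=-1/2·(-0.097656)+1/4·1.639648≈0.458740
n=3: y≈0.458740, sp=1, e=sp−y≈0.541260; I≈3.201416, D=e−e_prev≈-0.556396; u=5/4·0.541260+0·3.201416+1/2·(-0.556396)≈0.398376; next y=-1/2·0.458740+1/4·0.398376≈-0.129776
n=4: y≈-0.129776, sp=1, e=sp−y≈1.129776; I≈4.331192, D=e−e_prev≈0.588516; u=5/4·1.129776+0·4.331192+1/2·0.588516≈1.706478; next y=-1/2·(-0.129776)+1/4·1.706478≈0.491508
n=5: y≈0.491508, sp=1, e=sp−y≈0.508492; I≈4.839684, D=e−e_prev≈-0.621284; u=5/4·0.508492+0·4.839684+1/2·(-0.621284)≈0.324974; next y=-1/2·0.491508+1/4·0.324974≈-0.164510
n=6: y≈-0.164510, sp=1, e=sp−y≈1.164510; I≈6.004195, D=e−e_prev≈0.656018; u=5/4·1.164510+0·6.004195+1/2·0.656018≈1.783647; next y=-1/2·(-0.164510)+1/4·1.783647≈0.528167
n=7: y≈0.528167, sp=1, e=sp−y≈0.471833; I≈6.476028, D=e−e_prev≈-0.692677; u=5/4·0.471833+0·6.476028+1/2·(-0.692677)≈0.243453; next y=-1/2·0.528167+1/4·0.243453≈-0.203220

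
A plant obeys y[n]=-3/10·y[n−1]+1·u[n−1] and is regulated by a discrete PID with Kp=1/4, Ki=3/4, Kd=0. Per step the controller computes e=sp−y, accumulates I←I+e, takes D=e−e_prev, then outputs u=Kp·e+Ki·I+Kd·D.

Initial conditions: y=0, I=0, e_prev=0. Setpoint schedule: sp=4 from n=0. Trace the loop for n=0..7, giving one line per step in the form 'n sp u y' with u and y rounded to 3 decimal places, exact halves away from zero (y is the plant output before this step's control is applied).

(exact arithmetic carried between steps; '≈' marks a value shown rounded to 6 d.p. or computed from one; I and e_prev carry over from the previous line; the table rounds u and y to 3 d.p., halves away from zero)
n=0: y=0, sp=4, e=sp−y=4; I=4, D=e−e_prev=4; u=1/4·4+3/4·4+0·4=4; next y=-3/10·0+1·4=4
n=1: y=4, sp=4, e=sp−y=0; I=4, D=e−e_prev=-4; u=1/4·0+3/4·4+0·(-4)=3; next y=-3/10·4+1·3=1.8
n=2: y=1.8, sp=4, e=sp−y=2.2; I=6.2, D=e−e_prev=2.2; u=1/4·2.2+3/4·6.2+0·2.2=5.2; next y=-3/10·1.8+1·5.2=4.66
n=3: y=4.66, sp=4, e=sp−y=-0.66; I=5.54, D=e−e_prev=-2.86; u=1/4·(-0.66)+3/4·5.54+0·(-2.86)=3.99; next y=-3/10·4.66+1·3.99=2.592
n=4: y=2.592, sp=4, e=sp−y=1.408; I=6.948, D=e−e_prev=2.068; u=1/4·1.408+3/4·6.948+0·2.068=5.563; next y=-3/10·2.592+1·5.563=4.7854
n=5: y=4.7854, sp=4, e=sp−y=-0.7854; I=6.1626, D=e−e_prev=-2.1934; u=1/4·(-0.7854)+3/4·6.1626+0·(-2.1934)=4.4256; next y=-3/10·4.7854+1·4.4256=2.98998
n=6: y=2.98998, sp=4, e=sp−y=1.01002; I=7.17262, D=e−e_prev=1.79542; u=1/4·1.01002+3/4·7.17262+0·1.79542=5.63197; next y=-3/10·2.98998+1·5.63197=4.734976
n=7: y=4.734976, sp=4, e=sp−y=-0.734976; I=6.437644, D=e−e_prev=-1.744996; u=1/4·(-0.734976)+3/4·6.437644+0·(-1.744996)=4.644489; next y=-3/10·4.734976+1·4.644489≈3.223996

0 4 4.000 0.000
1 4 3.000 4.000
2 4 5.200 1.800
3 4 3.990 4.660
4 4 5.563 2.592
5 4 4.426 4.785
6 4 5.632 2.990
7 4 4.644 4.735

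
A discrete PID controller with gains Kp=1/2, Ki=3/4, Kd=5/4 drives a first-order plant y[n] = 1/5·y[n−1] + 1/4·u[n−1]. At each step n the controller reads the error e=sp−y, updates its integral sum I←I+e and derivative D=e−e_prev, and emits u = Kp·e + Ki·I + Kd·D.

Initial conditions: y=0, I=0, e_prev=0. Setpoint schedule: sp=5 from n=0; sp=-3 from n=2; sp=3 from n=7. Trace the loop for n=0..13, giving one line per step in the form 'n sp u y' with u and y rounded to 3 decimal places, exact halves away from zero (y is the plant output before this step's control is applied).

(exact arithmetic carried between steps; '≈' marks a value shown rounded to 6 d.p. or computed from one; I and e_prev carry over from the previous line; the table rounds u and y to 3 d.p., halves away from zero)
n=0: y=0, sp=5, e=sp−y=5; I=5, D=e−e_prev=5; u=1/2·5+3/4·5+5/4·5=12.5; next y=1/5·0+1/4·12.5=3.125
n=1: y=3.125, sp=5, e=sp−y=1.875; I=6.875, D=e−e_prev=-3.125; u=1/2·1.875+3/4·6.875+5/4·(-3.125)=2.1875; next y=1/5·3.125+1/4·2.1875=1.171875
n=2: y=1.171875, sp=-3, e=sp−y=-4.171875; I=2.703125, D=e−e_prev=-6.046875; u=1/2·(-4.171875)+3/4·2.703125+5/4·(-6.046875)≈-7.617188; next y=1/5·1.171875+1/4·(-7.617188)≈-1.669922
n=3: y≈-1.669922, sp=-3, e=sp−y≈-1.330078; I≈1.373047, D=e−e_prev≈2.841797; u=1/2·(-1.330078)+3/4·1.373047+5/4·2.841797≈3.916992; next y=1/5·(-1.669922)+1/4·3.916992≈0.645264
n=4: y≈0.645264, sp=-3, e=sp−y≈-3.645264; I≈-2.272217, D=e−e_prev≈-2.315186; u=1/2·(-3.645264)+3/4·(-2.272217)+5/4·(-2.315186)≈-6.420776; next y=1/5·0.645264+1/4·(-6.420776)≈-1.476141
n=5: y≈-1.476141, sp=-3, e=sp−y≈-1.523859; I≈-3.796075, D=e−e_prev≈2.121405; u=1/2·(-1.523859)+3/4·(-3.796075)+5/4·2.121405≈-0.957230; next y=1/5·(-1.476141)+1/4·(-0.957230)≈-0.534536
n=6: y≈-0.534536, sp=-3, e=sp−y≈-2.465464; I≈-6.261540, D=e−e_prev≈-0.941606; u=1/2·(-2.465464)+3/4·(-6.261540)+5/4·(-0.941606)≈-7.105894; next y=1/5·(-0.534536)+1/4·(-7.105894)≈-1.883381
n=7: y≈-1.883381, sp=3, e=sp−y≈4.883381; I≈-1.378159, D=e−e_prev≈7.348845; u=1/2·4.883381+3/4·(-1.378159)+5/4·7.348845≈10.594127; next y=1/5·(-1.883381)+1/4·10.594127≈2.271856
n=8: y≈2.271856, sp=3, e=sp−y≈0.728144; I≈-0.650015, D=e−e_prev≈-4.155236; u=1/2·0.728144+3/4·(-0.650015)+5/4·(-4.155236)≈-5.317484; next y=1/5·2.271856+1/4·(-5.317484)≈-0.875000
n=9: y≈-0.875000, sp=3, e=sp−y≈3.875000; I≈3.224985, D=e−e_prev≈3.146856; u=1/2·3.875000+3/4·3.224985+5/4·3.146856≈8.289808; next y=1/5·(-0.875000)+1/4·8.289808≈1.897452
n=10: y≈1.897452, sp=3, e=sp−y≈1.102548; I≈4.327533, D=e−e_prev≈-2.772452; u=1/2·1.102548+3/4·4.327533+5/4·(-2.772452)≈0.331359; next y=1/5·1.897452+1/4·0.331359≈0.462330
n=11: y≈0.462330, sp=3, e=sp−y≈2.537670; I≈6.865203, D=e−e_prev≈1.435122; u=1/2·2.537670+3/4·6.865203+5/4·1.435122≈8.211640; next y=1/5·0.462330+1/4·8.211640≈2.145376
n=12: y≈2.145376, sp=3, e=sp−y≈0.854624; I≈7.719827, D=e−e_prev≈-1.683046; u=1/2·0.854624+3/4·7.719827+5/4·(-1.683046)≈4.113375; next y=1/5·2.145376+1/4·4.113375≈1.457419
n=13: y≈1.457419, sp=3, e=sp−y≈1.542581; I≈9.262408, D=e−e_prev≈0.687957; u=1/2·1.542581+3/4·9.262408+5/4·0.687957≈8.578043; next y=1/5·1.457419+1/4·8.578043≈2.435995

0 5 12.500 0.000
1 5 2.188 3.125
2 -3 -7.617 1.172
3 -3 3.917 -1.670
4 -3 -6.421 0.645
5 -3 -0.957 -1.476
6 -3 -7.106 -0.535
7 3 10.594 -1.883
8 3 -5.317 2.272
9 3 8.290 -0.875
10 3 0.331 1.897
11 3 8.212 0.462
12 3 4.113 2.145
13 3 8.578 1.457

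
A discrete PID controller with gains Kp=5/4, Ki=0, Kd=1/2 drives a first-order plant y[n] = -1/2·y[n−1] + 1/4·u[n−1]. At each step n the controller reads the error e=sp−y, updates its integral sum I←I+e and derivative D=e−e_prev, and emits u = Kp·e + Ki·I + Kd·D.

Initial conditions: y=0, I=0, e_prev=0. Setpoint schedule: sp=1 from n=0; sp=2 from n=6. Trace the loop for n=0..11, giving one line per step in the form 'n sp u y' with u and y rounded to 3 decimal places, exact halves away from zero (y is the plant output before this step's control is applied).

(exact arithmetic carried between steps; '≈' marks a value shown rounded to 6 d.p. or computed from one; I and e_prev carry over from the previous line; the table rounds u and y to 3 d.p., halves away from zero)
n=0: y=0, sp=1, e=sp−y=1; I=1, D=e−e_prev=1; u=5/4·1+0·1+1/2·1=1.75; next y=-1/2·0+1/4·1.75=0.4375
n=1: y=0.4375, sp=1, e=sp−y=0.5625; I=1.5625, D=e−e_prev=-0.4375; u=5/4·0.5625+0·1.5625+1/2·(-0.4375)=0.484375; next y=-1/2·0.4375+1/4·0.484375≈-0.097656
n=2: y≈-0.097656, sp=1, e=sp−y≈1.097656; I≈2.660156, D=e−e_prev≈0.535156; u=5/4·1.097656+0·2.660156+1/2·0.535156≈1.639648; next y=-1/2·(-0.097656)+1/4·1.639648≈0.458740
n=3: y≈0.458740, sp=1, e=sp−y≈0.541260; I≈3.201416, D=e−e_prev≈-0.556396; u=5/4·0.541260+0·3.201416+1/2·(-0.556396)≈0.398376; next y=-1/2·0.458740+1/4·0.398376≈-0.129776
n=4: y≈-0.129776, sp=1, e=sp−y≈1.129776; I≈4.331192, D=e−e_prev≈0.588516; u=5/4·1.129776+0·4.331192+1/2·0.588516≈1.706478; next y=-1/2·(-0.129776)+1/4·1.706478≈0.491508
n=5: y≈0.491508, sp=1, e=sp−y≈0.508492; I≈4.839684, D=e−e_prev≈-0.621284; u=5/4·0.508492+0·4.839684+1/2·(-0.621284)≈0.324974; next y=-1/2·0.491508+1/4·0.324974≈-0.164510
n=6: y≈-0.164510, sp=2, e=sp−y≈2.164510; I≈7.004195, D=e−e_prev≈1.656018; u=5/4·2.164510+0·7.004195+1/2·1.656018≈3.533647; next y=-1/2·(-0.164510)+1/4·3.533647≈0.965667
n=7: y≈0.965667, sp=2, e=sp−y≈1.034333; I≈8.038528, D=e−e_prev≈-1.130177; u=5/4·1.034333+0·8.038528+1/2·(-1.130177)≈0.727828; next y=-1/2·0.965667+1/4·0.727828≈-0.300876
n=8: y≈-0.300876, sp=2, e=sp−y≈2.300876; I≈10.339404, D=e−e_prev≈1.266543; u=5/4·2.300876+0·10.339404+1/2·1.266543≈3.509367; next y=-1/2·(-0.300876)+1/4·3.509367≈1.027780
n=9: y≈1.027780, sp=2, e=sp−y≈0.972220; I≈11.311624, D=e−e_prev≈-1.328657; u=5/4·0.972220+0·11.311624+1/2·(-1.328657)≈0.550947; next y=-1/2·1.027780+1/4·0.550947≈-0.376153
n=10: y≈-0.376153, sp=2, e=sp−y≈2.376153; I≈13.687778, D=e−e_prev≈1.403933; u=5/4·2.376153+0·13.687778+1/2·1.403933≈3.672158; next y=-1/2·(-0.376153)+1/4·3.672158≈1.106116
n=11: y≈1.106116, sp=2, e=sp−y≈0.893884; I≈14.581661, D=e−e_prev≈-1.482270; u=5/4·0.893884+0·14.581661+1/2·(-1.482270)≈0.376220; next y=-1/2·1.106116+1/4·0.376220≈-0.459003

0 1 1.750 0.000
1 1 0.484 0.438
2 1 1.640 -0.098
3 1 0.398 0.459
4 1 1.706 -0.130
5 1 0.325 0.492
6 2 3.534 -0.165
7 2 0.728 0.966
8 2 3.509 -0.301
9 2 0.551 1.028
10 2 3.672 -0.376
11 2 0.376 1.106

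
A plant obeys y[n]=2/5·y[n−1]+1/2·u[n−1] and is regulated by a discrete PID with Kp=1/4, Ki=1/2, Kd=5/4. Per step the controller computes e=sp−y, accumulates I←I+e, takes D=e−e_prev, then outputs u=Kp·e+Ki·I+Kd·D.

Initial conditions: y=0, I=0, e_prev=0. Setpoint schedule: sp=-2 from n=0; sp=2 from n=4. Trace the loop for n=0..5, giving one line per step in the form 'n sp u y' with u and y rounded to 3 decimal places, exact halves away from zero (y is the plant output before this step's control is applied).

(exact arithmetic carried between steps; '≈' marks a value shown rounded to 6 d.p. or computed from one; I and e_prev carry over from the previous line; the table rounds u and y to 3 d.p., halves away from zero)
n=0: y=0, sp=-2, e=sp−y=-2; I=-2, D=e−e_prev=-2; u=1/4·(-2)+1/2·(-2)+5/4·(-2)=-4; next y=2/5·0+1/2·(-4)=-2
n=1: y=-2, sp=-2, e=sp−y=0; I=-2, D=e−e_prev=2; u=1/4·0+1/2·(-2)+5/4·2=1.5; next y=2/5·(-2)+1/2·1.5=-0.05
n=2: y=-0.05, sp=-2, e=sp−y=-1.95; I=-3.95, D=e−e_prev=-1.95; u=1/4·(-1.95)+1/2·(-3.95)+5/4·(-1.95)=-4.9; next y=2/5·(-0.05)+1/2·(-4.9)=-2.47
n=3: y=-2.47, sp=-2, e=sp−y=0.47; I=-3.48, D=e−e_prev=2.42; u=1/4·0.47+1/2·(-3.48)+5/4·2.42=1.4025; next y=2/5·(-2.47)+1/2·1.4025=-0.28675
n=4: y=-0.28675, sp=2, e=sp−y=2.28675; I=-1.19325, D=e−e_prev=1.81675; u=1/4·2.28675+1/2·(-1.19325)+5/4·1.81675=2.246; next y=2/5·(-0.28675)+1/2·2.246=1.0083
n=5: y=1.0083, sp=2, e=sp−y=0.9917; I=-0.20155, D=e−e_prev=-1.29505; u=1/4·0.9917+1/2·(-0.20155)+5/4·(-1.29505)≈-1.471663; next y=2/5·1.0083+1/2·(-1.471663)≈-0.332511

0 -2 -4.000 0.000
1 -2 1.500 -2.000
2 -2 -4.900 -0.050
3 -2 1.403 -2.470
4 2 2.246 -0.287
5 2 -1.472 1.008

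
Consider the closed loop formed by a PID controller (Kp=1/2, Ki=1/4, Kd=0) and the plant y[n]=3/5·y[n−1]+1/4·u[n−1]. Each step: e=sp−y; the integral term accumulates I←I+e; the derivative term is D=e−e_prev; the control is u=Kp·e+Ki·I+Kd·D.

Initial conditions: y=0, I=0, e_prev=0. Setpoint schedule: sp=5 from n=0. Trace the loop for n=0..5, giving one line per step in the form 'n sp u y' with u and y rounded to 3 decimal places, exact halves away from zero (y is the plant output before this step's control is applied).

0 5 3.750 0.000
1 5 4.297 0.938
2 5 4.788 1.637
3 5 5.222 2.179
4 5 5.602 2.613
5 5 5.932 2.968

(exact arithmetic carried between steps; '≈' marks a value shown rounded to 6 d.p. or computed from one; I and e_prev carry over from the previous line; the table rounds u and y to 3 d.p., halves away from zero)
n=0: y=0, sp=5, e=sp−y=5; I=5, D=e−e_prev=5; u=1/2·5+1/4·5+0·5=3.75; next y=3/5·0+1/4·3.75=0.9375
n=1: y=0.9375, sp=5, e=sp−y=4.0625; I=9.0625, D=e−e_prev=-0.9375; u=1/2·4.0625+1/4·9.0625+0·(-0.9375)=4.296875; next y=3/5·0.9375+1/4·4.296875≈1.636719
n=2: y≈1.636719, sp=5, e=sp−y≈3.363281; I≈12.425781, D=e−e_prev≈-0.699219; u=1/2·3.363281+1/4·12.425781+0·(-0.699219)≈4.788086; next y=3/5·1.636719+1/4·4.788086≈2.179053
n=3: y≈2.179053, sp=5, e=sp−y≈2.820947; I≈15.246729, D=e−e_prev≈-0.542334; u=1/2·2.820947+1/4·15.246729+0·(-0.542334)≈5.222156; next y=3/5·2.179053+1/4·5.222156≈2.612971
n=4: y≈2.612971, sp=5, e=sp−y≈2.387029; I≈17.633758, D=e−e_prev≈-0.433918; u=1/2·2.387029+1/4·17.633758+0·(-0.433918)≈5.601954; next y=3/5·2.612971+1/4·5.601954≈2.968271
n=5: y≈2.968271, sp=5, e=sp−y≈2.031729; I≈19.665487, D=e−e_prev≈-0.355300; u=1/2·2.031729+1/4·19.665487+0·(-0.355300)≈5.932236; next y=3/5·2.968271+1/4·5.932236≈3.264022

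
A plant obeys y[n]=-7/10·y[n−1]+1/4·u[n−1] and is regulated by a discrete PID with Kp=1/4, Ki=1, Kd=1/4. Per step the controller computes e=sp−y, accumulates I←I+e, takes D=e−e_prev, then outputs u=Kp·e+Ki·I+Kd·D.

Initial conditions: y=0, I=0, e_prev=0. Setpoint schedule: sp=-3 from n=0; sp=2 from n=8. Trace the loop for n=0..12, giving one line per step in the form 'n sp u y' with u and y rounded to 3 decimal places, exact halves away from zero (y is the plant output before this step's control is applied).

(exact arithmetic carried between steps; '≈' marks a value shown rounded to 6 d.p. or computed from one; I and e_prev carry over from the previous line; the table rounds u and y to 3 d.p., halves away from zero)
n=0: y=0, sp=-3, e=sp−y=-3; I=-3, D=e−e_prev=-3; u=1/4·(-3)+1·(-3)+1/4·(-3)=-4.5; next y=-7/10·0+1/4·(-4.5)=-1.125
n=1: y=-1.125, sp=-3, e=sp−y=-1.875; I=-4.875, D=e−e_prev=1.125; u=1/4·(-1.875)+1·(-4.875)+1/4·1.125=-5.0625; next y=-7/10·(-1.125)+1/4·(-5.0625)=-0.478125
n=2: y=-0.478125, sp=-3, e=sp−y=-2.521875; I=-7.396875, D=e−e_prev=-0.646875; u=1/4·(-2.521875)+1·(-7.396875)+1/4·(-0.646875)≈-8.189063; next y=-7/10·(-0.478125)+1/4·(-8.189063)≈-1.712578
n=3: y≈-1.712578, sp=-3, e=sp−y≈-1.287422; I≈-8.684297, D=e−e_prev≈1.234453; u=1/4·(-1.287422)+1·(-8.684297)+1/4·1.234453≈-8.697539; next y=-7/10·(-1.712578)+1/4·(-8.697539)≈-0.975580
n=4: y≈-0.975580, sp=-3, e=sp−y≈-2.024420; I≈-10.708717, D=e−e_prev≈-0.736998; u=1/4·(-2.024420)+1·(-10.708717)+1/4·(-0.736998)≈-11.399071; next y=-7/10·(-0.975580)+1/4·(-11.399071)≈-2.166862
n=5: y≈-2.166862, sp=-3, e=sp−y≈-0.833138; I≈-11.541855, D=e−e_prev≈1.191282; u=1/4·(-0.833138)+1·(-11.541855)+1/4·1.191282≈-11.452319; next y=-7/10·(-2.166862)+1/4·(-11.452319)≈-1.346277
n=6: y≈-1.346277, sp=-3, e=sp−y≈-1.653723; I≈-13.195578, D=e−e_prev≈-0.820585; u=1/4·(-1.653723)+1·(-13.195578)+1/4·(-0.820585)≈-13.814156; next y=-7/10·(-1.346277)+1/4·(-13.814156)≈-2.511145
n=7: y≈-2.511145, sp=-3, e=sp−y≈-0.488855; I≈-13.684433, D=e−e_prev≈1.164869; u=1/4·(-0.488855)+1·(-13.684433)+1/4·1.164869≈-13.515430; next y=-7/10·(-2.511145)+1/4·(-13.515430)≈-1.621056
n=8: y≈-1.621056, sp=2, e=sp−y≈3.621056; I≈-10.063377, D=e−e_prev≈4.109910; u=1/4·3.621056+1·(-10.063377)+1/4·4.109910≈-8.130636; next y=-7/10·(-1.621056)+1/4·(-8.130636)≈-0.897920
n=9: y≈-0.897920, sp=2, e=sp−y≈2.897920; I≈-7.165457, D=e−e_prev≈-0.723136; u=1/4·2.897920+1·(-7.165457)+1/4·(-0.723136)≈-6.621761; next y=-7/10·(-0.897920)+1/4·(-6.621761)≈-1.026896
n=10: y≈-1.026896, sp=2, e=sp−y≈3.026896; I≈-4.138561, D=e−e_prev≈0.128976; u=1/4·3.026896+1·(-4.138561)+1/4·0.128976≈-3.349593; next y=-7/10·(-1.026896)+1/4·(-3.349593)≈-0.118571
n=11: y≈-0.118571, sp=2, e=sp−y≈2.118571; I≈-2.019990, D=e−e_prev≈-0.908326; u=1/4·2.118571+1·(-2.019990)+1/4·(-0.908326)≈-1.717429; next y=-7/10·(-0.118571)+1/4·(-1.717429)≈-0.346358
n=12: y≈-0.346358, sp=2, e=sp−y≈2.346358; I≈0.326367, D=e−e_prev≈0.227787; u=1/4·2.346358+1·0.326367+1/4·0.227787≈0.969904; next y=-7/10·(-0.346358)+1/4·0.969904≈0.484926

0 -3 -4.500 0.000
1 -3 -5.063 -1.125
2 -3 -8.189 -0.478
3 -3 -8.698 -1.713
4 -3 -11.399 -0.976
5 -3 -11.452 -2.167
6 -3 -13.814 -1.346
7 -3 -13.515 -2.511
8 2 -8.131 -1.621
9 2 -6.622 -0.898
10 2 -3.350 -1.027
11 2 -1.717 -0.119
12 2 0.970 -0.346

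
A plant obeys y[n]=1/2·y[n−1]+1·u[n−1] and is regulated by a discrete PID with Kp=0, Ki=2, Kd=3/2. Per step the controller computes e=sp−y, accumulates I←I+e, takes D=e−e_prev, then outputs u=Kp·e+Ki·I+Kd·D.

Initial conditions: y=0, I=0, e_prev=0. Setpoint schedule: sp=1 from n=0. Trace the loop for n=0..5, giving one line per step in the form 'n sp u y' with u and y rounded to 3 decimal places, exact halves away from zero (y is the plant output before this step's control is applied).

0 1 3.500 0.000
1 1 -8.250 3.500
2 1 27.000 -6.500
3 1 -78.875 23.750
4 1 238.625 -67.000
5 1 -713.938 205.125

(exact arithmetic carried between steps; '≈' marks a value shown rounded to 6 d.p. or computed from one; I and e_prev carry over from the previous line; the table rounds u and y to 3 d.p., halves away from zero)
n=0: y=0, sp=1, e=sp−y=1; I=1, D=e−e_prev=1; u=0·1+2·1+3/2·1=3.5; next y=1/2·0+1·3.5=3.5
n=1: y=3.5, sp=1, e=sp−y=-2.5; I=-1.5, D=e−e_prev=-3.5; u=0·(-2.5)+2·(-1.5)+3/2·(-3.5)=-8.25; next y=1/2·3.5+1·(-8.25)=-6.5
n=2: y=-6.5, sp=1, e=sp−y=7.5; I=6, D=e−e_prev=10; u=0·7.5+2·6+3/2·10=27; next y=1/2·(-6.5)+1·27=23.75
n=3: y=23.75, sp=1, e=sp−y=-22.75; I=-16.75, D=e−e_prev=-30.25; u=0·(-22.75)+2·(-16.75)+3/2·(-30.25)=-78.875; next y=1/2·23.75+1·(-78.875)=-67
n=4: y=-67, sp=1, e=sp−y=68; I=51.25, D=e−e_prev=90.75; u=0·68+2·51.25+3/2·90.75=238.625; next y=1/2·(-67)+1·238.625=205.125
n=5: y=205.125, sp=1, e=sp−y=-204.125; I=-152.875, D=e−e_prev=-272.125; u=0·(-204.125)+2·(-152.875)+3/2·(-272.125)=-713.9375; next y=1/2·205.125+1·(-713.9375)=-611.375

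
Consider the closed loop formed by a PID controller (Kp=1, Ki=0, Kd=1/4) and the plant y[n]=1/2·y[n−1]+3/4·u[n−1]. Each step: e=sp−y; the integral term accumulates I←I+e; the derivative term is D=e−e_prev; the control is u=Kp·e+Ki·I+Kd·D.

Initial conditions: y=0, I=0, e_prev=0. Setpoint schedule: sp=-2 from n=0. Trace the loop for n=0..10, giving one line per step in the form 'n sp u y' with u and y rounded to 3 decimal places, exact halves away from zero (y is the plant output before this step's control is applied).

0 -2 -2.500 0.000
1 -2 0.344 -1.875
2 -2 -1.619 -0.680
3 -2 -0.227 -1.554
4 -2 -1.204 -0.947
5 -2 -0.516 -1.377
6 -2 -1.000 -1.075
7 -2 -0.659 -1.288
8 -2 -0.899 -1.138
9 -2 -0.730 -1.243
10 -2 -0.849 -1.169

(exact arithmetic carried between steps; '≈' marks a value shown rounded to 6 d.p. or computed from one; I and e_prev carry over from the previous line; the table rounds u and y to 3 d.p., halves away from zero)
n=0: y=0, sp=-2, e=sp−y=-2; I=-2, D=e−e_prev=-2; u=1·(-2)+0·(-2)+1/4·(-2)=-2.5; next y=1/2·0+3/4·(-2.5)=-1.875
n=1: y=-1.875, sp=-2, e=sp−y=-0.125; I=-2.125, D=e−e_prev=1.875; u=1·(-0.125)+0·(-2.125)+1/4·1.875=0.34375; next y=1/2·(-1.875)+3/4·0.34375≈-0.679688
n=2: y≈-0.679688, sp=-2, e=sp−y≈-1.320313; I≈-3.445313, D=e−e_prev≈-1.195313; u=1·(-1.320313)+0·(-3.445313)+1/4·(-1.195313)≈-1.619141; next y=1/2·(-0.679688)+3/4·(-1.619141)≈-1.554199
n=3: y≈-1.554199, sp=-2, e=sp−y≈-0.445801; I≈-3.891113, D=e−e_prev≈0.874512; u=1·(-0.445801)+0·(-3.891113)+1/4·0.874512≈-0.227173; next y=1/2·(-1.554199)+3/4·(-0.227173)≈-0.947479
n=4: y≈-0.947479, sp=-2, e=sp−y≈-1.052521; I≈-4.943634, D=e−e_prev≈-0.606720; u=1·(-1.052521)+0·(-4.943634)+1/4·(-0.606720)≈-1.204201; next y=1/2·(-0.947479)+3/4·(-1.204201)≈-1.376890
n=5: y≈-1.376890, sp=-2, e=sp−y≈-0.623110; I≈-5.566744, D=e−e_prev≈0.429411; u=1·(-0.623110)+0·(-5.566744)+1/4·0.429411≈-0.515757; next y=1/2·(-1.376890)+3/4·(-0.515757)≈-1.075263
n=6: y≈-1.075263, sp=-2, e=sp−y≈-0.924737; I≈-6.491481, D=e−e_prev≈-0.301627; u=1·(-0.924737)+0·(-6.491481)+1/4·(-0.301627)≈-1.000144; next y=1/2·(-1.075263)+3/4·(-1.000144)≈-1.287739
n=7: y≈-1.287739, sp=-2, e=sp−y≈-0.712261; I≈-7.203742, D=e−e_prev≈0.212476; u=1·(-0.712261)+0·(-7.203742)+1/4·0.212476≈-0.659141; next y=1/2·(-1.287739)+3/4·(-0.659141)≈-1.138226
n=8: y≈-1.138226, sp=-2, e=sp−y≈-0.861774; I≈-8.065516, D=e−e_prev≈-0.149514; u=1·(-0.861774)+0·(-8.065516)+1/4·(-0.149514)≈-0.899153; next y=1/2·(-1.138226)+3/4·(-0.899153)≈-1.243477
n=9: y≈-1.243477, sp=-2, e=sp−y≈-0.756523; I≈-8.822038, D=e−e_prev≈0.105252; u=1·(-0.756523)+0·(-8.822038)+1/4·0.105252≈-0.730210; next y=1/2·(-1.243477)+3/4·(-0.730210)≈-1.169396
n=10: y≈-1.169396, sp=-2, e=sp−y≈-0.830604; I≈-9.652642, D=e−e_prev≈-0.074081; u=1·(-0.830604)+0·(-9.652642)+1/4·(-0.074081)≈-0.849124; next y=1/2·(-1.169396)+3/4·(-0.849124)≈-1.221541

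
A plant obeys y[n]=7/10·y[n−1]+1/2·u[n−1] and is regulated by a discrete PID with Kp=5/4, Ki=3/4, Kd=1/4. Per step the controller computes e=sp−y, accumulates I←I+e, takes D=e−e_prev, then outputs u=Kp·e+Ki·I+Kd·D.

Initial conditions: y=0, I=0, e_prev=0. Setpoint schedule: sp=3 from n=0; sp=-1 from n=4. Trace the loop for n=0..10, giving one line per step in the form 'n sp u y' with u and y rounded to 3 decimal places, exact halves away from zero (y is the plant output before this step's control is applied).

(exact arithmetic carried between steps; '≈' marks a value shown rounded to 6 d.p. or computed from one; I and e_prev carry over from the previous line; the table rounds u and y to 3 d.p., halves away from zero)
n=0: y=0, sp=3, e=sp−y=3; I=3, D=e−e_prev=3; u=5/4·3+3/4·3+1/4·3=6.75; next y=7/10·0+1/2·6.75=3.375
n=1: y=3.375, sp=3, e=sp−y=-0.375; I=2.625, D=e−e_prev=-3.375; u=5/4·(-0.375)+3/4·2.625+1/4·(-3.375)=0.65625; next y=7/10·3.375+1/2·0.65625=2.690625
n=2: y=2.690625, sp=3, e=sp−y=0.309375; I=2.934375, D=e−e_prev=0.684375; u=5/4·0.309375+3/4·2.934375+1/4·0.684375≈2.758594; next y=7/10·2.690625+1/2·2.758594≈3.262734
n=3: y≈3.262734, sp=3, e=sp−y≈-0.262734; I≈2.671641, D=e−e_prev≈-0.572109; u=5/4·(-0.262734)+3/4·2.671641+1/4·(-0.572109)≈1.532285; next y=7/10·3.262734+1/2·1.532285≈3.050057
n=4: y≈3.050057, sp=-1, e=sp−y≈-4.050057; I≈-1.378416, D=e−e_prev≈-3.787322; u=5/4·(-4.050057)+3/4·(-1.378416)+1/4·(-3.787322)≈-7.043213; next y=7/10·3.050057+1/2·(-7.043213)≈-1.386567
n=5: y≈-1.386567, sp=-1, e=sp−y≈0.386567; I≈-0.991849, D=e−e_prev≈4.436624; u=5/4·0.386567+3/4·(-0.991849)+1/4·4.436624≈0.848478; next y=7/10·(-1.386567)+1/2·0.848478≈-0.546358
n=6: y≈-0.546358, sp=-1, e=sp−y≈-0.453642; I≈-1.445491, D=e−e_prev≈-0.840209; u=5/4·(-0.453642)+3/4·(-1.445491)+1/4·(-0.840209)≈-1.861223; next y=7/10·(-0.546358)+1/2·(-1.861223)≈-1.313062
n=7: y≈-1.313062, sp=-1, e=sp−y≈0.313062; I≈-1.132429, D=e−e_prev≈0.766704; u=5/4·0.313062+3/4·(-1.132429)+1/4·0.766704≈-0.266318; next y=7/10·(-1.313062)+1/2·(-0.266318)≈-1.052302
n=8: y≈-1.052302, sp=-1, e=sp−y≈0.052302; I≈-1.080126, D=e−e_prev≈-0.260760; u=5/4·0.052302+3/4·(-1.080126)+1/4·(-0.260760)≈-0.809907; next y=7/10·(-1.052302)+1/2·(-0.809907)≈-1.141565
n=9: y≈-1.141565, sp=-1, e=sp−y≈0.141565; I≈-0.938561, D=e−e_prev≈0.089263; u=5/4·0.141565+3/4·(-0.938561)+1/4·0.089263≈-0.504649; next y=7/10·(-1.141565)+1/2·(-0.504649)≈-1.051420
n=10: y≈-1.051420, sp=-1, e=sp−y≈0.051420; I≈-0.887141, D=e−e_prev≈-0.090145; u=5/4·0.051420+3/4·(-0.887141)+1/4·(-0.090145)≈-0.623617; next y=7/10·(-1.051420)+1/2·(-0.623617)≈-1.047803

0 3 6.750 0.000
1 3 0.656 3.375
2 3 2.759 2.691
3 3 1.532 3.263
4 -1 -7.043 3.050
5 -1 0.848 -1.387
6 -1 -1.861 -0.546
7 -1 -0.266 -1.313
8 -1 -0.810 -1.052
9 -1 -0.505 -1.142
10 -1 -0.624 -1.051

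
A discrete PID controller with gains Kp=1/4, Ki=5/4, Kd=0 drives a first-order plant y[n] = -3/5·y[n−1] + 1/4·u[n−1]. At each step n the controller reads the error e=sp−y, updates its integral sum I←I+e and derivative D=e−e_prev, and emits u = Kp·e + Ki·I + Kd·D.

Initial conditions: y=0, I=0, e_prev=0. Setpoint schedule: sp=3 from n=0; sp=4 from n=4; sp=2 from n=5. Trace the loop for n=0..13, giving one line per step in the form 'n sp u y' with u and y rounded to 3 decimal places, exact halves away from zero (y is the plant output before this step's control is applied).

0 3 4.500 0.000
1 3 6.563 1.125
2 3 9.145 0.966
3 3 10.576 1.707
4 4 13.823 1.620
5 2 12.502 2.484
6 2 13.170 1.635
7 2 12.612 2.311
8 2 13.041 1.766
9 2 12.682 2.200
10 2 12.957 1.850
11 2 12.725 2.129
12 2 12.902 1.904
13 2 12.753 2.083

(exact arithmetic carried between steps; '≈' marks a value shown rounded to 6 d.p. or computed from one; I and e_prev carry over from the previous line; the table rounds u and y to 3 d.p., halves away from zero)
n=0: y=0, sp=3, e=sp−y=3; I=3, D=e−e_prev=3; u=1/4·3+5/4·3+0·3=4.5; next y=-3/5·0+1/4·4.5=1.125
n=1: y=1.125, sp=3, e=sp−y=1.875; I=4.875, D=e−e_prev=-1.125; u=1/4·1.875+5/4·4.875+0·(-1.125)=6.5625; next y=-3/5·1.125+1/4·6.5625=0.965625
n=2: y=0.965625, sp=3, e=sp−y=2.034375; I=6.909375, D=e−e_prev=0.159375; u=1/4·2.034375+5/4·6.909375+0·0.159375≈9.145313; next y=-3/5·0.965625+1/4·9.145313≈1.706953
n=3: y≈1.706953, sp=3, e=sp−y≈1.293047; I≈8.202422, D=e−e_prev≈-0.741328; u=1/4·1.293047+5/4·8.202422+0·(-0.741328)≈10.576289; next y=-3/5·1.706953+1/4·10.576289≈1.619900
n=4: y≈1.619900, sp=4, e=sp−y≈2.380100; I≈10.582521, D=e−e_prev≈1.087053; u=1/4·2.380100+5/4·10.582521+0·1.087053≈13.823177; next y=-3/5·1.619900+1/4·13.823177≈2.483854
n=5: y≈2.483854, sp=2, e=sp−y≈-0.483854; I≈10.098668, D=e−e_prev≈-2.863954; u=1/4·(-0.483854)+5/4·10.098668+0·(-2.863954)≈12.502371; next y=-3/5·2.483854+1/4·12.502371≈1.635280
n=6: y≈1.635280, sp=2, e=sp−y≈0.364720; I≈10.463387, D=e−e_prev≈0.848574; u=1/4·0.364720+5/4·10.463387+0·0.848574≈13.170414; next y=-3/5·1.635280+1/4·13.170414≈2.311435
n=7: y≈2.311435, sp=2, e=sp−y≈-0.311435; I≈10.151952, D=e−e_prev≈-0.676155; u=1/4·(-0.311435)+5/4·10.151952+0·(-0.676155)≈12.612081; next y=-3/5·2.311435+1/4·12.612081≈1.766159
n=8: y≈1.766159, sp=2, e=sp−y≈0.233841; I≈10.385793, D=e−e_prev≈0.545276; u=1/4·0.233841+5/4·10.385793+0·0.545276≈13.040701; next y=-3/5·1.766159+1/4·13.040701≈2.200480
n=9: y≈2.200480, sp=2, e=sp−y≈-0.200480; I≈10.185313, D=e−e_prev≈-0.434321; u=1/4·(-0.200480)+5/4·10.185313+0·(-0.434321)≈12.681521; next y=-3/5·2.200480+1/4·12.681521≈1.850092
n=10: y≈1.850092, sp=2, e=sp−y≈0.149908; I≈10.335221, D=e−e_prev≈0.350387; u=1/4·0.149908+5/4·10.335221+0·0.350387≈12.956503; next y=-3/5·1.850092+1/4·12.956503≈2.129070
n=11: y≈2.129070, sp=2, e=sp−y≈-0.129070; I≈10.206150, D=e−e_prev≈-0.278978; u=1/4·(-0.129070)+5/4·10.206150+0·(-0.278978)≈12.725420; next y=-3/5·2.129070+1/4·12.725420≈1.903913
n=12: y≈1.903913, sp=2, e=sp−y≈0.096087; I≈10.302237, D=e−e_prev≈0.225157; u=1/4·0.096087+5/4·10.302237+0·0.225157≈12.901818; next y=-3/5·1.903913+1/4·12.901818≈2.083107
n=13: y≈2.083107, sp=2, e=sp−y≈-0.083107; I≈10.219131, D=e−e_prev≈-0.179194; u=1/4·(-0.083107)+5/4·10.219131+0·(-0.179194)≈12.753136; next y=-3/5·2.083107+1/4·12.753136≈1.938420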